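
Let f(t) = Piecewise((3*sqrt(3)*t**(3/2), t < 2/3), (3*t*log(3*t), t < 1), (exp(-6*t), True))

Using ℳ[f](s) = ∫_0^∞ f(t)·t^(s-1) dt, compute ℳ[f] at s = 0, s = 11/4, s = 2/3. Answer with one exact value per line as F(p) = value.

remove the common scale on t first: t**(3/2) on [0, 2); t*log(t) on [2, 3); exp(-2*t) on [3, ∞)
treat the 3 regions marked off by 2/3, 1 separately and sum
for t in [0, 2/3): the term is ∫ 3*sqrt(3)*t**(3/2)·t^(s-1)
segment 2/3 to 1 holds 3*t*log(3*t); add its integral
piece [1, ∞): integrate exp(-6*t) against the kernel

F(0) = -1 - Ei(-6) + 4*sqrt(2)/3 + log(27/4)
F(11/4) = -16/75 - 32*2**(3/4)*3**(1/4)*log(2)/405 + 6**(1/4)*uppergamma(11/4, 6)/216 + 128*2**(3/4)*3**(1/4)/6075 + 64*6**(1/4)/459 + 4*log(3)/5
F(2/3) = -27/25 - 2*12**(1/3)*log(2)/5 + 6**(1/3)*uppergamma(2/3, 6)/6 + 6*12**(1/3)/25 + 8*2**(1/6)*3**(1/3)/13 + 9*log(3)/5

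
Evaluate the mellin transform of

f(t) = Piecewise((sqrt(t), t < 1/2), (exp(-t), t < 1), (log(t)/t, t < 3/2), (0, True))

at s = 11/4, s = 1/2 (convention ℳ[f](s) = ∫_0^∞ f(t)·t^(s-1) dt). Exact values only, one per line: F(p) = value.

F(11/4) = -uppergamma(11/4, 1) - 12*2**(1/4)*3**(3/4)/49 + 2**(3/4)/52 + 16/49 + log(3**(3*2**(1/4)*3**(3/4)/7)/2**(3*2**(1/4)*3**(3/4)/7)) + uppergamma(11/4, 1/2)
F(1/2) = -4*sqrt(6)/3 + log(2**(2*sqrt(6)/3)/3**(2*sqrt(6)/3)) - sqrt(pi)*erfc(1) + sqrt(pi)*erfc(sqrt(2)/2) + 9/2

integrate the 3 segments split at 1/2, 1, then add the results
for t in [0, 1/2): the term is ∫ sqrt(t)·t^(s-1)
on [1/2, 1): add ∫ exp(-t)·t^(s-1) dt
for t in [1, 3/2): the term is ∫ log(t)/t·t^(s-1)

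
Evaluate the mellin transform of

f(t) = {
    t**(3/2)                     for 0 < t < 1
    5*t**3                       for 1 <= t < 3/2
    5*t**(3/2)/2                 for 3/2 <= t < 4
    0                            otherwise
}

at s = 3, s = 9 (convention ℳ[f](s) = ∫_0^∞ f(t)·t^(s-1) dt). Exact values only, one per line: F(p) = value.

F(3) = 112637/384 - 45*sqrt(6)/32
F(9) = 24545311669/49152 - 98415*sqrt(6)/14336

split f at 1, 3/2: ℳ[f](s) collects 3 kernel integrals
∫ t**(3/2)·t^(s-1) over [0, 1)
piece [1, 3/2): integrate 5*t**3 against the kernel
[3/2, 4) adds the kernel integral of 5*t**(3/2)/2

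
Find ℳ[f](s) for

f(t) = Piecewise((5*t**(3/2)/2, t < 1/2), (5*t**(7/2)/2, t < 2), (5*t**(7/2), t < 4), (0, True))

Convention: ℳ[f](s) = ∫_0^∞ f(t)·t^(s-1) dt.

5*(-2**(-s - 7/2)*(2*s + 3) + 2**(-s - 3/2)*(2*s + 7) - 2**(s + 7/2)*(2*s + 3) + 2*4**(s + 7/2)*(2*s + 3))/((2*s + 3)*(2*s + 7))
  Re(s) > -3/2

slice at 1/2, 2, transform all 3 pieces, and sum them
∫ over [0, 1/2) of 5*t**(3/2)/2·t^(s-1) joins the sum
segment 1/2 to 2 holds 5*t**(7/2)/2; add its integral
the [2, 4) slice contributes ∫ 5*t**(7/2)·t^(s-1) dt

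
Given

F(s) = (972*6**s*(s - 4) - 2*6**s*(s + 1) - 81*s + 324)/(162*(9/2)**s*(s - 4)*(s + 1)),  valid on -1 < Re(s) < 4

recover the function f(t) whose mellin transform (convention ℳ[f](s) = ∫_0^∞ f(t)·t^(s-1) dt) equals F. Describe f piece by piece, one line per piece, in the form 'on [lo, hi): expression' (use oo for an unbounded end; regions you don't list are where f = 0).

invert the common scale on t to get 3*t/2 on [0, 1/3); 3*t on [1/3, 2); 16/(81*t**4) on [2, ∞)
the common scale on t comes off first: t on [0, 1/2); 2*t on [1/2, 3); t**(-4) on [3, ∞)
the 3 pieces separated at 2/9, 4/3 each add one integral
for t in [0, 2/9): the term is ∫ 9*t/4·t^(s-1)
on [2/9, 4/3) integrate f = 9*t/2 against the kernel
for t in [4/3, ∞): the term is ∫ 256/(6561*t**4)·t^(s-1)

on [0, 2/9): 9*t/4
on [2/9, 4/3): 9*t/2
on [4/3, oo): 256/(6561*t**4)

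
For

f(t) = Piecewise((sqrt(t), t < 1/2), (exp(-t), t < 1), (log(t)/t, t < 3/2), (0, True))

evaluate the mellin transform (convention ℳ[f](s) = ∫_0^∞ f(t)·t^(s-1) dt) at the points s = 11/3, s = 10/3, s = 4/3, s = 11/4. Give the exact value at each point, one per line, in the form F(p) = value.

summing 3 kernel integrals split by 1/2, 1 yields ℳ[f](s)
between 0 and 1/2 the integrand is sqrt(t)·t^(s-1)
piece [1/2, 1): integrate exp(-t) against the kernel
segment [1, 3/2) carries log(t)/t; integrate it

F(11/3) = -uppergamma(11/3, 1) - 81*2**(1/3)*3**(2/3)/512 + 3*2**(5/6)/400 + 9/64 + log(3**(27*2**(1/3)*3**(2/3)/64)/2**(27*2**(1/3)*3**(2/3)/64)) + uppergamma(11/3, 1/2)
F(10/3) = -uppergamma(10/3, 1) - 81*2**(2/3)*3**(1/3)/392 + 3*2**(1/6)/184 + 9/49 + log(3**(27*2**(2/3)*3**(1/3)/56)/2**(27*2**(2/3)*3**(1/3)/56)) + uppergamma(10/3, 1/2)
F(4/3) = -9*2**(2/3)*3**(1/3)/2 - uppergamma(4/3, 1) + 3*2**(1/6)/22 + uppergamma(4/3, 1/2) + log(3**(3*2**(2/3)*3**(1/3)/2)/2**(3*2**(2/3)*3**(1/3)/2)) + 9
F(11/4) = -uppergamma(11/4, 1) - 12*2**(1/4)*3**(3/4)/49 + 2**(3/4)/52 + 16/49 + log(3**(3*2**(1/4)*3**(3/4)/7)/2**(3*2**(1/4)*3**(3/4)/7)) + uppergamma(11/4, 1/2)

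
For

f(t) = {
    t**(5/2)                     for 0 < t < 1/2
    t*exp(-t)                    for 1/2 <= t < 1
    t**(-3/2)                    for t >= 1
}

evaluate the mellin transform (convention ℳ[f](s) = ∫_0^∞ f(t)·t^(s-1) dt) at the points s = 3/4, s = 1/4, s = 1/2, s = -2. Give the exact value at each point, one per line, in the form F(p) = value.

F(3/4) = -uppergamma(7/4, 1) + 2**(3/4)/52 + uppergamma(7/4, 1/2) + 4/3
F(1/4) = -uppergamma(5/4, 1) + 2**(1/4)/22 + uppergamma(5/4, 1/2) + 4/5
F(1/2) = -exp(-1) - sqrt(pi)*erfc(1)/2 + sqrt(pi)*erfc(sqrt(2)/2)/2 + sqrt(2)*exp(-1/2)/2 + 25/24
F(-2) = -expint(2, 1) + 2/7 + 2*expint(2, 1/2) + sqrt(2)

invert the shared t-power to get t**2 on [0, 1/2); sqrt(t)*exp(-t) on [1/2, 1); t**(-2) on [1, ∞)
peel off the shared t-power: t**(3/2) on [0, 1/2); exp(-t) on [1/2, 1); t**(-5/2) on [1, ∞)
treat the 3 regions marked off by 1/2, 1 separately and sum
segment [0, 1/2) carries t**(5/2); integrate it
for t in [1/2, 1): the term is ∫ t*exp(-t)·t^(s-1)
for t in [1, ∞): the term is ∫ t**(-3/2)·t^(s-1)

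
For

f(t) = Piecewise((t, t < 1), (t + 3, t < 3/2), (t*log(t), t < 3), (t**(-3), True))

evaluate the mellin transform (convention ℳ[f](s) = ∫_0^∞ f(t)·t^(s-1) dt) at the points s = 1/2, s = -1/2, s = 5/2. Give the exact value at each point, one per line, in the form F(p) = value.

f breaks at 1, 3/2, 3 into 4 integrals to sum
on [0, 1) integrate f = t against the kernel
segment 1 to 3/2 holds (t + 3); add its integral
between 3/2 and 3 the integrand is t*log(t)·t^(s-1)
the [3, ∞) slice contributes ∫ t**(-3)·t^(s-1) dt

F(1/2) = -6 - 178*sqrt(3)/135 + log(2**(sqrt(6)/2)*3**(-sqrt(6)/2 + 2*sqrt(3))) + 23*sqrt(6)/6
F(-1/2) = -2266*sqrt(3)/567 + sqrt(6) + log(2**(sqrt(6))*3**(-sqrt(6) + 2*sqrt(3))) + 6
F(5/2) = -226*sqrt(3)/147 - 27*sqrt(6)*log(3)/56 - 6/5 + 27*sqrt(6)*log(2)/56 + 3861*sqrt(6)/1960 + 54*sqrt(3)*log(3)/7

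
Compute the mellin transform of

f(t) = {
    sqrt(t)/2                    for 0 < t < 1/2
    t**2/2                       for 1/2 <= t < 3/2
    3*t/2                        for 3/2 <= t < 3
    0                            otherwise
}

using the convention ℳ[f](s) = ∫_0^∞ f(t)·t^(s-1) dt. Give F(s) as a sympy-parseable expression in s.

(9*3**s*(s + 1)*(2*s + 1) - 18*3**s*(s + 2)*(2*s + 1) + 36*6**s*(s + 2)*(2*s + 1) + 4*sqrt(2)*(s + 1)*(s + 2) - (s + 1)*(2*s + 1))/(8*2**s*(s + 1)*(s + 2)*(2*s + 1))
  Re(s) > -1/2

integrate the 3 segments split at 1/2, 3/2, then add the results
[0, 1/2) adds the kernel integral of sqrt(t)/2
over [1/2, 3/2), the kernel integral of t**2/2 enters the sum
on [3/2, 3): add ∫ 3*t/2·t^(s-1) dt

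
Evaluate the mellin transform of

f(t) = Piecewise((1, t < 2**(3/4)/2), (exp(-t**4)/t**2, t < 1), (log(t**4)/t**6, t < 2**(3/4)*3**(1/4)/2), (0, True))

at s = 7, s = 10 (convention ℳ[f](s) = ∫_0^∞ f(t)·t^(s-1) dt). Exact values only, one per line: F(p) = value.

F(7) = -2*2**(3/4)*3**(1/4) - uppergamma(5/4, 1)/4 + 2**(1/4)/28 + uppergamma(5/4, 1/2)/4 + log(3**(2**(3/4)*3**(1/4)/2)/2**(2**(3/4)*3**(1/4)/2)) + 4
F(10) = -exp(-1)/2 - 1/8 + sqrt(2)/80 + log(205891132094649/1073741824)/80 + 3*exp(-1/2)/8

back out the power substitution: 1 on [0, sqrt(2)/2); exp(-t**2)/t on [sqrt(2)/2, 1); log(t**2)/t**3 on [1, sqrt(6)/2)
invert the shared t-power to get t on [0, sqrt(2)/2); exp(-t**2) on [sqrt(2)/2, 1); log(t**2)/t**2 on [1, sqrt(6)/2)
invert the power substitution to get sqrt(t) on [0, 1/2); exp(-t) on [1/2, 1); log(t)/t on [1, 3/2)
linearity at 2**(3/4)/2, 1 turns ℳ[f](s) into 3 summed integrals
∫ over [0, 2**(3/4)/2) of 1·t^(s-1) joins the sum
on [2**(3/4)/2, 1): add ∫ exp(-t**4)/t**2·t^(s-1) dt
over [1, 2**(3/4)*3**(1/4)/2), the kernel integral of log(t**4)/t**6 enters the sum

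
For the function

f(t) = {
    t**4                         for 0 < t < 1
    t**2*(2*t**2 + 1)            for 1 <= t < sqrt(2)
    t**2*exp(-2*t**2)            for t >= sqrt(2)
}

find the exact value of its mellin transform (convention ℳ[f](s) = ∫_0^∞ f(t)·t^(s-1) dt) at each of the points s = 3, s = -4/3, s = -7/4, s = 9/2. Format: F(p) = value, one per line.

the shared t-power comes off first: t**2 on [0, 1); 2*t**2 + 1 on [1, sqrt(2)); exp(-2*t**2) on [sqrt(2), ∞)
the power substitution comes off first: t on [0, 1); 2*t + 1 on [1, 2); exp(-2*t) on [2, ∞)
the 3 pieces separated at 1, sqrt(2) each add one integral
piece [0, 1): integrate t**4 against the kernel
between 1 and sqrt(2) the integrand is t**2*(2*t**2 + 1)·t^(s-1)
∫ over [sqrt(2), ∞) of t**2*exp(-2*t**2)·t^(s-1) joins the sum

F(3) = (sqrt(2)*(105*sqrt(pi)*exp(4)*erfc(2) + 1540)/2240 + (-768 + 6912*sqrt(2))*exp(4)/2240)*exp(-4)
F(-4/3) = -15/8 + 2**(2/3)*uppergamma(1/3, 4)/4 + 3*2**(1/3)
F(-7/4) = -40/9 + 2**(7/8)*uppergamma(1/8, 4)/4 + 52*2**(1/8)/9
F(9/2) = -60/221 + 2**(3/4)*uppergamma(13/4, 4)/32 + 1104*2**(1/4)/221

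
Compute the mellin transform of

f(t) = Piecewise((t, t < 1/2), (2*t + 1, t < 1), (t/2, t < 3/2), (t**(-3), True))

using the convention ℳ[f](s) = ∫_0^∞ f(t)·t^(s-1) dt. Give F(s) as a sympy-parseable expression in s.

slice at 1/2, 1, 3/2, transform all 4 pieces, and sum them
on [0, 1/2): add ∫ t·t^(s-1) dt
segment 1/2 to 1 holds (2*t + 1); add its integral
∫ t/2·t^(s-1) over [1, 3/2)
segment 3/2 to ∞ holds t**(-3); add its integral

(270*2**s*s**2 - 702*2**s*s - 324*2**s + 49*3**s*s**2 - 275*3**s*s - 162*s**2 + 378*s + 324)/(108*2**s*s*(s**2 - 2*s - 3))
  -1 < Re(s) < 3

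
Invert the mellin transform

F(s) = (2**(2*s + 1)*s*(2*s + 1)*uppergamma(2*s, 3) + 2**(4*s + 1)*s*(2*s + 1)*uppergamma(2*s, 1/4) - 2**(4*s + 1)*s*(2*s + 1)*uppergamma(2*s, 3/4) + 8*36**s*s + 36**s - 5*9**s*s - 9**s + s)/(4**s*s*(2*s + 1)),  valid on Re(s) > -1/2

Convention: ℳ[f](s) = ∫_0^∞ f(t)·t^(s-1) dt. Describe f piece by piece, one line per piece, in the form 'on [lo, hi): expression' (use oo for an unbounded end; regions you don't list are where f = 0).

invert the power substitution to get t on [0, 1/2); exp(-t/2) on [1/2, 3/2); t + 1 on [3/2, 3); …
cuts at 1/4, 9/4, 9: linearity sums the 4 kernel integrals
[0, 1/4) adds the kernel integral of sqrt(t)
on [1/4, 9/4) integrate f = exp(-sqrt(t)/2) against the kernel
segment 9/4 to 9 holds (sqrt(t) + 1); add its integral
segment [9, ∞) carries exp(-sqrt(t)); integrate it

on [0, 1/4): sqrt(t)
on [1/4, 9/4): exp(-sqrt(t)/2)
on [9/4, 9): sqrt(t) + 1
on [9, oo): exp(-sqrt(t))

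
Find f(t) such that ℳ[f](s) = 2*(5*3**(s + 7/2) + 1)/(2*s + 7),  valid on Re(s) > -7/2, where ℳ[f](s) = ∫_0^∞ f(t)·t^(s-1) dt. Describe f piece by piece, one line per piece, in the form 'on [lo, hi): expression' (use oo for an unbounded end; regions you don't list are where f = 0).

treat the 2 regions marked off by 1 separately and sum
on [0, 1): add ∫ 6*t**(7/2)·t^(s-1) dt
over [1, 3), the kernel integral of 5*t**(7/2) enters the sum

on [0, 1): 6*t**(7/2)
on [1, 3): 5*t**(7/2)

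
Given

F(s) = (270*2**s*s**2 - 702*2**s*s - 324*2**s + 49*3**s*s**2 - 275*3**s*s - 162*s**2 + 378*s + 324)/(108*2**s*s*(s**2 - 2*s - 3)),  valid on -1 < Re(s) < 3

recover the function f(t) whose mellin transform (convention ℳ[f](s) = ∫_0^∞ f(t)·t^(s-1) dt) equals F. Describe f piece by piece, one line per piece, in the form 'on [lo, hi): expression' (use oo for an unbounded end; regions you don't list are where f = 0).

breakpoints 1/2, 1, 3/2: one integral from each of the 4 segments
piece [0, 1/2): integrate t against the kernel
∫ (2*t + 1)·t^(s-1) over [1/2, 1)
segment 1 to 3/2 holds t/2; add its integral
on [3/2, ∞): add ∫ t**(-3)·t^(s-1) dt

on [0, 1/2): t
on [1/2, 1): 2*t + 1
on [1, 3/2): t/2
on [3/2, oo): t**(-3)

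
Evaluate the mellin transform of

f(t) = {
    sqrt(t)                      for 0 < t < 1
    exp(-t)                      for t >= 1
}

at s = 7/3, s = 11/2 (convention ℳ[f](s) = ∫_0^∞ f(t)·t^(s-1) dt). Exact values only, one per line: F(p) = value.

split f at 1: ℳ[f](s) collects 2 kernel integrals
on [0, 1) integrate f = sqrt(t) against the kernel
on [1, ∞) integrate f = exp(-t) against the kernel

F(7/3) = 6/17 + uppergamma(7/3, 1)
F(11/2) = (E*(16 + 2835*sqrt(pi)*erfc(1)) + 11490)*exp(-1)/96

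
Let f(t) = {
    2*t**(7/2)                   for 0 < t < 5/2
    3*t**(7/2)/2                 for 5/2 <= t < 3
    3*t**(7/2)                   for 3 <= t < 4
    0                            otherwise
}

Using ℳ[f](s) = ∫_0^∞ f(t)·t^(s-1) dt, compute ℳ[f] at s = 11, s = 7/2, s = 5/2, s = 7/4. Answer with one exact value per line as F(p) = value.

F(11) = -14348907*sqrt(3)/29 + 6103515625*sqrt(10)/950272 + 3221225472/29
F(7/2) = 1688747/256
F(5/2) = 1448521/768
F(7/4) = -486*3**(1/4)/7 + 3125*2**(3/4)*5**(1/4)/672 + 4096*sqrt(2)/7

cuts at 5/2, 3: linearity sums the 3 kernel integrals
segment [0, 5/2) carries 2*t**(7/2); integrate it
on [5/2, 3) integrate f = 3*t**(7/2)/2 against the kernel
on [3, 4) integrate f = 3*t**(7/2) against the kernel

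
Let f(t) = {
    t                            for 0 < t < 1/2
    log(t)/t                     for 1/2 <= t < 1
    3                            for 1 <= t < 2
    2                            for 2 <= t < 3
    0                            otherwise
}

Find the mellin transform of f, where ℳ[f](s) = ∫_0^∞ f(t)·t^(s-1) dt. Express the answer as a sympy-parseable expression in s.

(2*2**(2*s)*(s + 1)*(s**2 - 2*s + 1) - 2*2**s*s*(s + 1) - 6*2**s*(s + 1)*(s**2 - 2*s + 1) + 4*6**s*(s + 1)*(s**2 - 2*s + 1) + 4*s**2*(s + 1)*log(2) - 4*s*(s + 1)*log(2) + 4*s*(s + 1) + s*(s**2 - 2*s + 1))/(2*2**s*s*(s + 1)*(s**2 - 2*s + 1))
  Re(s) > -1

f breaks at 1/2, 1, 2 into 4 integrals to sum
segment 0 to 1/2 holds t; add its integral
∫ log(t)/t·t^(s-1) over [1/2, 1)
segment 1 to 2 holds 3; add its integral
∫ 2·t^(s-1) over [2, 3)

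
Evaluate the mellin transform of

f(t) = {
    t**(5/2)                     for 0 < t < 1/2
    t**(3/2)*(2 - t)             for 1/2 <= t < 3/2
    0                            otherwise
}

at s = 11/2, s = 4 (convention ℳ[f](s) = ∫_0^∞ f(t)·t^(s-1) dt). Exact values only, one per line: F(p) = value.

remove the shared t-power first: t**2 on [0, 1/2); t*(2 - t) on [1/2, 3/2)
invert the shared t-power to get t on [0, 1/2); 2 - t on [1/2, 3/2)
treat the 2 regions marked off by 1/2 separately and sum
between 0 and 1/2 the integrand is t**(5/2)·t^(s-1)
on [1/2, 3/2) integrate f = t**(3/2)*(2 - t) against the kernel

F(11/2) = 24039/14336
F(4) = -15*sqrt(2)/4576 + 4617*sqrt(6)/9152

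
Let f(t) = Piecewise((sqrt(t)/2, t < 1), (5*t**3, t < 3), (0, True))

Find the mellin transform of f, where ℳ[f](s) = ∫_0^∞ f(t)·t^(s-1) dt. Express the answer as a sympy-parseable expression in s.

(3**(s + 3)*(10*s + 5) - 9*s - 2)/((s + 3)*(2*s + 1))
  Re(s) > -1/2

summing 2 kernel integrals split by 1 yields ℳ[f](s)
over [0, 1), the kernel integral of sqrt(t)/2 enters the sum
on [1, 3): add ∫ 5*t**3·t^(s-1) dt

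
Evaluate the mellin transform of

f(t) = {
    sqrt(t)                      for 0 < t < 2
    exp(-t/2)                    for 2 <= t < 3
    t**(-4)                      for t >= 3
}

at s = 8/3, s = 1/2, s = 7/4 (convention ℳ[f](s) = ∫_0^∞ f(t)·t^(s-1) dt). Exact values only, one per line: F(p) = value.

slice at 2, 3, transform all 3 pieces, and sum them
between 0 and 2 the integrand is sqrt(t)·t^(s-1)
between 2 and 3 the integrand is exp(-t/2)·t^(s-1)
on [3, ∞): add ∫ t**(-4)·t^(s-1) dt

F(8/3) = -4*2**(2/3)*uppergamma(8/3, 3/2) + 3**(2/3)/12 + 48*2**(1/6)/19 + 4*2**(2/3)*uppergamma(8/3, 1)
F(1/2) = -sqrt(2)*sqrt(pi)*erfc(sqrt(6)/2) + 2*sqrt(3)/567 + sqrt(2)*sqrt(pi)*erfc(1) + 2
F(7/4) = -2*2**(3/4)*uppergamma(7/4, 3/2) + 4*3**(3/4)/243 + 2*2**(3/4)*uppergamma(7/4, 1) + 16*2**(1/4)/9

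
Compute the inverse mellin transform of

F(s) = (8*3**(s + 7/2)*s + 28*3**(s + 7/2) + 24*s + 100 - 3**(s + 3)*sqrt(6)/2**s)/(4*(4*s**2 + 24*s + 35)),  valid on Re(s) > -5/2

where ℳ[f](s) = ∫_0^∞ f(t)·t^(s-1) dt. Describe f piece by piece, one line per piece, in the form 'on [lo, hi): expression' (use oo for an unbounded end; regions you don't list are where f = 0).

breakpoints 1, 3/2: one integral from each of the 3 segments
over [0, 1), the kernel integral of 5*t**(5/2)/2 enters the sum
for t in [1, 3/2): the term is ∫ t**(7/2)·t^(s-1)
between 3/2 and 3 the integrand is 3*t**(5/2)/2·t^(s-1)

on [0, 1): 5*t**(5/2)/2
on [1, 3/2): t**(7/2)
on [3/2, 3): 3*t**(5/2)/2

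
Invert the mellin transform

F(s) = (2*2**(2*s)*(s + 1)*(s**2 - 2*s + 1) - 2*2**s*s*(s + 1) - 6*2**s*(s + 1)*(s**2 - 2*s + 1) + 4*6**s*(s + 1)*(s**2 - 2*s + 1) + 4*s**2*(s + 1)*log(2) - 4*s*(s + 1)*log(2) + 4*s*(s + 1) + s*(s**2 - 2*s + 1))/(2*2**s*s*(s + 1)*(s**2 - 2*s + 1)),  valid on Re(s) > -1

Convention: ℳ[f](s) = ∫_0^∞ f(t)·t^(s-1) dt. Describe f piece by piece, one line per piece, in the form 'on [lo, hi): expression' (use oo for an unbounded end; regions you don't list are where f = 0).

cuts at 1/2, 1, 2: linearity sums the 4 kernel integrals
∫ over [0, 1/2) of t·t^(s-1) joins the sum
for t in [1/2, 1): the term is ∫ log(t)/t·t^(s-1)
[1, 2) adds the kernel integral of 3
∫ 2·t^(s-1) over [2, 3)

on [0, 1/2): t
on [1/2, 1): log(t)/t
on [1, 2): 3
on [2, 3): 2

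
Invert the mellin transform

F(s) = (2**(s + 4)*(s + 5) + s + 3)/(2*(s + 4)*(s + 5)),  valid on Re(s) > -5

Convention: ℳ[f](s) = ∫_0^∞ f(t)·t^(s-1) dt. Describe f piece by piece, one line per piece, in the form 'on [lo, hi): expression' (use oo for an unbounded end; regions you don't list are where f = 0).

invert the shared t-power to get t**3 on [0, 1); t**2/2 on [1, 2)
undo the shared t-power: t on [0, 1); 1/2 on [1, 2)
cuts at 1: linearity sums the 2 kernel integrals
piece [0, 1): integrate t**5 against the kernel
∫ t**4/2·t^(s-1) over [1, 2)

on [0, 1): t**5
on [1, 2): t**4/2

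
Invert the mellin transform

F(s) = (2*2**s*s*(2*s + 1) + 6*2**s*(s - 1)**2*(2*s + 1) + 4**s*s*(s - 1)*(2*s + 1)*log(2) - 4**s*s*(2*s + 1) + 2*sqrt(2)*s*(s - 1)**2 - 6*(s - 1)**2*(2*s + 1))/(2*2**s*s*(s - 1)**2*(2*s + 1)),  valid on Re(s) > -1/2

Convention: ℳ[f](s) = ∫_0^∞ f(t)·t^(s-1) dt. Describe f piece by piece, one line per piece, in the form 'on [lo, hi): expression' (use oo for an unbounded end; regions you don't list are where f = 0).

on [0, 1/2): sqrt(t)
on [1/2, 1): 3
on [1, 2): log(t)/t

undo the shared t-power: t**(3/2) on [0, 1/2); 3*t on [1/2, 1); log(t) on [1, 2)
along the cuts 1/2, 1, ℳ[f](s) splits into 3 integrals
on [0, 1/2): add ∫ sqrt(t)·t^(s-1) dt
over [1/2, 1), the kernel integral of 3 enters the sum
∫ over [1, 2) of log(t)/t·t^(s-1) joins the sum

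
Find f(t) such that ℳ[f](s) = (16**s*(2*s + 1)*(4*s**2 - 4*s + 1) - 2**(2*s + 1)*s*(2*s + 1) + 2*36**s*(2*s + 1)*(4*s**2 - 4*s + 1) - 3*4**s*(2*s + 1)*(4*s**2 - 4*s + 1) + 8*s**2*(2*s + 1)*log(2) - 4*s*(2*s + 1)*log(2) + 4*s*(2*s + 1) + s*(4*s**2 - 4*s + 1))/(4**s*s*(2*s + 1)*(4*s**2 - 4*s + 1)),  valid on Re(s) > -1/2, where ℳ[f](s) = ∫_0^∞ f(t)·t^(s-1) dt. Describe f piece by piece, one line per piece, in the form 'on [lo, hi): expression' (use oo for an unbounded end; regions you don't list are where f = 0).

on [0, 1/4): sqrt(t)
on [1/4, 1): log(sqrt(t))/sqrt(t)
on [1, 4): 3
on [4, 9): 2

back out the power substitution: t on [0, 1/2); log(t)/t on [1/2, 1); 3 on [1, 2); …
treat the 4 regions marked off by 1/4, 1, 4 separately and sum
on [0, 1/4): add ∫ sqrt(t)·t^(s-1) dt
[1/4, 1) adds the kernel integral of log(sqrt(t))/sqrt(t)
segment 1 to 4 holds 3; add its integral
the [4, 9) slice contributes ∫ 2·t^(s-1) dt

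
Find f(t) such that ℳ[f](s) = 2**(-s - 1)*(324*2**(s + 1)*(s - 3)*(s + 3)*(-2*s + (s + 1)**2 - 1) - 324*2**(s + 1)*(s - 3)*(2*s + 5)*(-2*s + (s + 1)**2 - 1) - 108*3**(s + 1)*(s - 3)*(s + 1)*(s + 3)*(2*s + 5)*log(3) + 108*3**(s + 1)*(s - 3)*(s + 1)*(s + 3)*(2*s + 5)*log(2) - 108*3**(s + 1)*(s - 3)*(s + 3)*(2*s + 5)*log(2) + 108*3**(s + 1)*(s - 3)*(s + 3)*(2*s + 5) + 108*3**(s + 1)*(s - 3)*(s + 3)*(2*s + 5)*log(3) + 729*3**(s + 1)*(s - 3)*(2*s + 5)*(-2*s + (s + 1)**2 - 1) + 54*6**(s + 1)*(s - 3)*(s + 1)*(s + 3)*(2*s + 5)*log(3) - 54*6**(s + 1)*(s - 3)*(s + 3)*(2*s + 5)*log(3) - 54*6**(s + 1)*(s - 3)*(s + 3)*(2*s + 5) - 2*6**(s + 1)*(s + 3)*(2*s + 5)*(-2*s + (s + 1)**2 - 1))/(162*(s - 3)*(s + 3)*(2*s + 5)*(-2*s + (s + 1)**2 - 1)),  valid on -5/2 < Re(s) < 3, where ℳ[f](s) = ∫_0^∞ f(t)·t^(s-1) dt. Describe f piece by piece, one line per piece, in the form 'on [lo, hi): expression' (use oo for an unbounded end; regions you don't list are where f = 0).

on [0, 1): t**(5/2)
on [1, 3/2): 2*t**3
on [3/2, 3): log(t)
on [3, oo): t**(-3)

back out the shared t-power: t**(3/2) on [0, 1); 2*t**2 on [1, 3/2); log(t)/t on [3/2, 3); …
linearity at 1, 3/2, 3 turns ℳ[f](s) into 4 summed integrals
piece [0, 1): integrate t**(5/2) against the kernel
between 1 and 3/2 the integrand is 2*t**3·t^(s-1)
the [3/2, 3) slice contributes ∫ log(t)·t^(s-1) dt
∫ t**(-3)·t^(s-1) over [3, ∞)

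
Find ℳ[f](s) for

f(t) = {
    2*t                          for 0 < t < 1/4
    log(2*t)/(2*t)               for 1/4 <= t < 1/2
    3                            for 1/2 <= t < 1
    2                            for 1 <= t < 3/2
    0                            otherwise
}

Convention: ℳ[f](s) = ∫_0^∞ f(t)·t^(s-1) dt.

remove the common scale on t first: t on [0, 1/2); log(t)/t on [1/2, 1); 3 on [1, 2); …
the 4 pieces separated at 1/4, 1/2, 1 each add one integral
over [0, 1/4), the kernel integral of 2*t enters the sum
∫ over [1/4, 1/2) of log(2*t)/(2*t)·t^(s-1) joins the sum
∫ 3·t^(s-1) over [1/2, 1)
[1, 3/2) adds the kernel integral of 2

(2*2**(2*s)*(s + 1)*(s**2 - 2*s + 1) - 2*2**s*s*(s + 1) - 6*2**s*(s + 1)*(s**2 - 2*s + 1) + 4*6**s*(s + 1)*(s**2 - 2*s + 1) + 4*s**2*(s + 1)*log(2) - 4*s*(s + 1)*log(2) + 4*s*(s + 1) + s*(s**2 - 2*s + 1))/(2*2**(2*s)*s*(s + 1)*(s**2 - 2*s + 1))
  Re(s) > -1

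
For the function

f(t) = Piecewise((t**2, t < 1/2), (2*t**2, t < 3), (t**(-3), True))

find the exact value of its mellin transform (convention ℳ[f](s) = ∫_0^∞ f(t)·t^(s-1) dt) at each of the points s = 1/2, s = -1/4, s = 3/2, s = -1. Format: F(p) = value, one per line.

F(1/2) = sqrt(2)*(-27 + 1948*sqrt(6))/540
F(-1/4) = 2**(1/4)*(-1053 + 12650*6**(3/4))/7371
F(3/2) = sqrt(2)*(-27 + 11720*sqrt(6))/1512
F(-1) = 1783/324

undo the shared t-power: t on [0, 1/2); 2*t on [1/2, 3); t**(-4) on [3, ∞)
split f at 1/2, 3: ℳ[f](s) collects 3 kernel integrals
for t in [0, 1/2): the term is ∫ t**2·t^(s-1)
between 1/2 and 3 the integrand is 2*t**2·t^(s-1)
piece [3, ∞): integrate t**(-3) against the kernel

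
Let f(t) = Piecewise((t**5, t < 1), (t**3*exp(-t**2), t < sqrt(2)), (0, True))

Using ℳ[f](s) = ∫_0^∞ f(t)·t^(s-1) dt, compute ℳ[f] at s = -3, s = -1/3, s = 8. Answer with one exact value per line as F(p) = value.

peel off the shared t-power: t**6 on [0, 1); t**4*exp(-t**2) on [1, sqrt(2))
back out the power substitution: t**3 on [0, 1); t**2*exp(-t) on [1, 2)
strip the shared t-power: t on [0, 1); exp(-t) on [1, 2)
treat the 2 regions marked off by 1 separately and sum
piece [0, 1): integrate t**5 against the kernel
for t in [1, sqrt(2)): the term is ∫ t**3*exp(-t**2)·t^(s-1)

F(-3) = Ei(-2)/2 - Ei(-1)/2 + 1/2
F(-1/3) = -uppergamma(4/3, 2)/2 + 3/14 + uppergamma(4/3, 1)/2
F(8) = (-105170*sqrt(2) + (-12285*sqrt(pi)*erfc(sqrt(2)) + 64 + 12285*sqrt(pi)*erfc(1))*exp(2) + 49790*E)*exp(-2)/832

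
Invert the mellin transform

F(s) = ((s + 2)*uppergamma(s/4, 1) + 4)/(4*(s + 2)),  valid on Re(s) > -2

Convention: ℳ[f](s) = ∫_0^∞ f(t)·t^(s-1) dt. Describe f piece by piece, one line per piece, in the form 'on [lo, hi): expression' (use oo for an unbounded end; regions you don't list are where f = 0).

on [0, 1): t**2
on [1, oo): exp(-t**4)

strip the power substitution: t on [0, 1); exp(-t**2) on [1, ∞)
remove the power substitution first: sqrt(t) on [0, 1); exp(-t) on [1, ∞)
split f at 1: ℳ[f](s) collects 2 kernel integrals
on [0, 1) integrate f = t**2 against the kernel
segment 1 to ∞ holds exp(-t**4); add its integral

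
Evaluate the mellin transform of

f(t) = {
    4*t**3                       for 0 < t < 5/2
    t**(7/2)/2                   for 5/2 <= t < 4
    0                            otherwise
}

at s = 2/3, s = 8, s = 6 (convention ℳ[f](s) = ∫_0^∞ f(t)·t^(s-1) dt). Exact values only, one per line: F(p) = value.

F(2/3) = -75*2**(5/6)*5**(1/6)/32 + 375*2**(1/3)*5**(2/3)/44 + 768*2**(1/3)/25
F(8) = 48367687131/129536 - 48828125*sqrt(10)/94208
F(6) = 641089151/21888 - 1953125*sqrt(10)/19456

summing 2 kernel integrals split by 5/2 yields ℳ[f](s)
on [0, 5/2) integrate f = 4*t**3 against the kernel
on [5/2, 4) integrate f = t**(7/2)/2 against the kernel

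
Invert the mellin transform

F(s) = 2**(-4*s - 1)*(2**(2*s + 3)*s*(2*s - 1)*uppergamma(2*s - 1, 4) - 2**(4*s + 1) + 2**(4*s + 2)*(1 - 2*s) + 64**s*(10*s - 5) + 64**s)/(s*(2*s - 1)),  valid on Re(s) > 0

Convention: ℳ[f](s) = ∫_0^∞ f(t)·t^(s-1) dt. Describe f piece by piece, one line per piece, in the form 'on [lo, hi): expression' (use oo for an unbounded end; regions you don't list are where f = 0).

on [0, 1): 1
on [1, 4): (2*sqrt(t) + 1)/sqrt(t)
on [4, oo): exp(-2*sqrt(t))/sqrt(t)

the power substitution comes off first: 1 on [0, 1); (2*t + 1)/t on [1, 2); exp(-2*t)/t on [2, ∞)
remove the shared t-power first: t on [0, 1); 2*t + 1 on [1, 2); exp(-2*t) on [2, ∞)
cuts at 1, 4: linearity sums the 3 kernel integrals
over [0, 1), the kernel integral of 1 enters the sum
∫ (2*sqrt(t) + 1)/sqrt(t)·t^(s-1) over [1, 4)
between 4 and ∞ the integrand is exp(-2*sqrt(t))/sqrt(t)·t^(s-1)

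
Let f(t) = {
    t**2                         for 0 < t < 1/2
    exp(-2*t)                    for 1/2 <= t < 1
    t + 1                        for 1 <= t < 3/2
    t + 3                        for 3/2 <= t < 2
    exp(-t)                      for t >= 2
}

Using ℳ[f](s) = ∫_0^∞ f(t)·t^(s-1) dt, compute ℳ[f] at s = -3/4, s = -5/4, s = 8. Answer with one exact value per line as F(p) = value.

treat the 5 regions marked off by 1/2, 1, 3/2, 2 separately and sum
on [0, 1/2): add ∫ t**2·t^(s-1) dt
over [1/2, 1), the kernel integral of exp(-2*t) enters the sum
piece [1, 3/2): integrate (t + 1) against the kernel
for t in [3/2, 2): the term is ∫ (t + 3)·t^(s-1)
for t in [2, ∞): the term is ∫ exp(-t)·t^(s-1)

F(-3/4) = 2**(3/4)*(-4*2**(1/4)/3 - uppergamma(-3/4, 2) + 2**(1/4)*uppergamma(-3/4, 2)/2 + uppergamma(-3/4, 1) + 1/5 + 8*3**(1/4)/9 + sqrt(2))
F(-5/4) = 2**(1/4)*(-234*sqrt(2) - 180*uppergamma(-5/4, 2) + 45*2**(3/4)*uppergamma(-5/4, 2) + 180*uppergamma(-5/4, 1) + 60 + 32*3**(3/4) + 216*2**(3/4))/90
F(8) = (4932000*E + 13477999*exp(2) + 3414960000)*exp(-2)/92160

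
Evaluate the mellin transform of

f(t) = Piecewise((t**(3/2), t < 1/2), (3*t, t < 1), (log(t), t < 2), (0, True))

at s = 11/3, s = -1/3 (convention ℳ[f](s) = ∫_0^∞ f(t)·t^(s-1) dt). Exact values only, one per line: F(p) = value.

f breaks at 1/2, 1 into 3 integrals to sum
for t in [0, 1/2): the term is ∫ t**(3/2)·t^(s-1)
for t in [1/2, 1): the term is ∫ 3*t·t^(s-1)
on [1, 2) integrate f = log(t) against the kernel

F(11/3) = -72*2**(2/3)/121 - 9*2**(1/3)/448 + 3*2**(5/6)/992 + 1215/1694 + 24*2**(2/3)*log(2)/11
F(-1/3) = -9*2**(2/3)/2 - 9*2**(1/3)/4 - 3*2**(2/3)*log(2)/2 + 3*2**(5/6)/14 + 27/2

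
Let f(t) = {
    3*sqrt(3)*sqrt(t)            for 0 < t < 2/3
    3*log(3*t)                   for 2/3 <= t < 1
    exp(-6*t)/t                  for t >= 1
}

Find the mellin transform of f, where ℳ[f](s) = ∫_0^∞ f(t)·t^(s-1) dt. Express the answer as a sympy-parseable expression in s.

peel off the shared t-power: 3*sqrt(3)*t**(3/2) on [0, 2/3); 3*t*log(3*t) on [2/3, 1); exp(-6*t) on [1, ∞)
back out the common scale on t: t**(3/2) on [0, 2); t*log(t) on [2, 3); exp(-2*t) on [3, ∞)
slice at 2/3, 1, transform all 3 pieces, and sum them
on [0, 2/3): add ∫ 3*sqrt(3)*sqrt(t)·t^(s-1) dt
∫ 3*log(3*t)·t^(s-1) over [2/3, 1)
for t in [1, ∞): the term is ∫ exp(-6*t)/t·t^(s-1)

3*(-2*12**s*s**2*log(2) + 2*12**s*sqrt(2)*s**2 - 12**s*s*log(2) + 2*12**s*s + 12**s + 2*18**s*s**2*log(3) - 2*18**s*s + 18**s*s*log(3) - 18**s + 4*3**s*s**3*uppergamma(s - 1, 6) + 2*3**s*s**2*uppergamma(s - 1, 6))/(18**s*s**2*(2*s + 1))
  Re(s) > -1/2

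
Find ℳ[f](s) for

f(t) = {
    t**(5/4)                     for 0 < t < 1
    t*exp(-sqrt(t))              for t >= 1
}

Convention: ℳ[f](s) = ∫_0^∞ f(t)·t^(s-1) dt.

2*((4*s + 5)*uppergamma(2*s + 2, 1) + 2)/(4*s + 5)
  Re(s) > -5/4

strip the power substitution: t**(5/2) on [0, 1); t**2*exp(-t) on [1, ∞)
undo the shared t-power: sqrt(t) on [0, 1); exp(-t) on [1, ∞)
slice at 1, transform all 2 pieces, and sum them
segment [0, 1) carries t**(5/4); integrate it
∫ over [1, ∞) of t*exp(-sqrt(t))·t^(s-1) joins the sum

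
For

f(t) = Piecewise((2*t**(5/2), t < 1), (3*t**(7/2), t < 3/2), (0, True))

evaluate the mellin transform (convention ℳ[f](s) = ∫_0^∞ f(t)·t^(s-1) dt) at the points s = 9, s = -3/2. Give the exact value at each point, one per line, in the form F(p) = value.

F(9) = -38/575 + 1594323*sqrt(6)/102400
F(-3/2) = 31/8

the 2 pieces separated at 1 each add one integral
∫ 2*t**(5/2)·t^(s-1) over [0, 1)
segment 1 to 3/2 holds 3*t**(7/2); add its integral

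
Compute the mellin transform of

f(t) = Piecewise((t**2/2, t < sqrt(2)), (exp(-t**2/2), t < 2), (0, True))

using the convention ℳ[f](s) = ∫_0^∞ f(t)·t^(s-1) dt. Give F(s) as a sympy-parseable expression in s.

2**(s/2 - 1)*((s + 2)*uppergamma(s/2, 1) - (s + 2)*uppergamma(s/2, 2) + 2)/(s + 2)
  Re(s) > -2

strip the power substitution: t/2 on [0, 2); exp(-t/2) on [2, 4)
remove the common scale on t first: t on [0, 1); exp(-t) on [1, 2)
breakpoints sqrt(2): one integral from each of the 2 segments
segment [0, sqrt(2)) carries t**2/2; integrate it
on [sqrt(2), 2): add ∫ exp(-t**2/2)·t^(s-1) dt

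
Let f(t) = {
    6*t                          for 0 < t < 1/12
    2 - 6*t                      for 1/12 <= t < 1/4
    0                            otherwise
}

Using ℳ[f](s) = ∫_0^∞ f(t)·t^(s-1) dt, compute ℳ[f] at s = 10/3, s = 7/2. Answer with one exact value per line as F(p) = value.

remove the common scale on t first: 2*t on [0, 1/4); 2 - 2*t on [1/4, 3/4)
undo the common scale on t: t on [0, 1/2); 2 - t on [1/2, 3/2)
cuts at 1/12: linearity sums the 2 kernel integrals
segment [0, 1/12) carries 6*t; integrate it
piece [1/12, 1/4): integrate (2 - 6*t) against the kernel

F(10/3) = 2**(1/3)*(891 - 16*3**(2/3))/449280
F(7/2) = 5/2688 - 11*sqrt(3)/326592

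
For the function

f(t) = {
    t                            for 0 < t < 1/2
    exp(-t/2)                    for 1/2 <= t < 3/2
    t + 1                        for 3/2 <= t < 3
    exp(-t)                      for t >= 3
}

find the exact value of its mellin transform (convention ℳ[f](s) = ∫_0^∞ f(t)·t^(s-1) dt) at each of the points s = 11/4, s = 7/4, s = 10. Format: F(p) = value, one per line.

F(11/4) = 2**(1/4)*(-2640*sqrt(2)*uppergamma(11/4, 3/4) - 567*3**(3/4) + 11 + 330*2**(3/4)*uppergamma(11/4, 3) + 2640*sqrt(2)*uppergamma(11/4, 1/4) + 3456*6**(3/4))/660
F(7/4) = 2**(1/4)*(-308*sqrt(2)*uppergamma(7/4, 3/4) - 129*3**(3/4) + 7 + 77*2**(3/4)*uppergamma(7/4, 3) + 308*sqrt(2)*uppergamma(7/4, 1/4) + 384*6**(3/4))/154
F(10) = -201383466759*exp(-3/4)/256 + 2477577947/112640 + 7280604*exp(-3) + 122145247909*exp(-1/4)/256

the 4 pieces separated at 1/2, 3/2, 3 each add one integral
for t in [0, 1/2): the term is ∫ t·t^(s-1)
segment [1/2, 3/2) carries exp(-t/2); integrate it
on [3/2, 3): add ∫ (t + 1)·t^(s-1) dt
segment [3, ∞) carries exp(-t); integrate it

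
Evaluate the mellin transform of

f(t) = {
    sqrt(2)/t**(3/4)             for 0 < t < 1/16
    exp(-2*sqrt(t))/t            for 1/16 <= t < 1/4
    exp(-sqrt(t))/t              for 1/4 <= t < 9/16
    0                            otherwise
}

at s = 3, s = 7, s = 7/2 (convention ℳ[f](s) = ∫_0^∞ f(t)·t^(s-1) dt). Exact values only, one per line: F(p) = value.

F(3) = -807*exp(-3/4)/32 - 2*exp(-1) + sqrt(2)/1152 + 1343*exp(-1/2)/64
F(7) = -354434904271143*exp(-3/4)/2097152 - 13563139*exp(-1)/256 + sqrt(2)/209715200 + 552203144321471*exp(-1/2)/4194304
F(7/2) = -12993*exp(-3/4)/128 - 65*exp(-1)/16 + sqrt(2)/5632 + 20889*exp(-1/2)/256

back out the shared t-power: sqrt(2)*t**(1/4) on [0, 1/16); exp(-2*sqrt(t)) on [1/16, 1/4); exp(-sqrt(t)) on [1/4, 9/16)
undo the power substitution: sqrt(2)*sqrt(t) on [0, 1/4); exp(-2*t) on [1/4, 1/2); exp(-t) on [1/2, 3/4)
peel off the common scale on t: sqrt(t) on [0, 1/2); exp(-t) on [1/2, 1); exp(-t/2) on [1, 3/2)
treat the 3 regions marked off by 1/16, 1/4 separately and sum
∫ over [0, 1/16) of sqrt(2)/t**(3/4)·t^(s-1) joins the sum
∫ exp(-2*sqrt(t))/t·t^(s-1) over [1/16, 1/4)
∫ over [1/4, 9/16) of exp(-sqrt(t))/t·t^(s-1) joins the sum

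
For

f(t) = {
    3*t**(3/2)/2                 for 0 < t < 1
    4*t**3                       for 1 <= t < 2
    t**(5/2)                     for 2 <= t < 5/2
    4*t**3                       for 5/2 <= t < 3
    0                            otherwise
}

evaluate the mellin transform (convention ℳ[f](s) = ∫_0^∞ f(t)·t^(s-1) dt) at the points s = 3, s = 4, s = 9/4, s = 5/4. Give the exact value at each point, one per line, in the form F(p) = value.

along the cuts 1, 2, 5/2, ℳ[f](s) splits into 4 integrals
between 0 and 1 the integrand is 3*t**(3/2)/2·t^(s-1)
piece [1, 2): integrate 4*t**3 against the kernel
[2, 5/2) adds the kernel integral of t**(5/2)
for t in [5/2, 3): the term is ∫ 4*t**3·t^(s-1)

F(3) = -64*sqrt(2)/11 + 3125*sqrt(10)/352 + 35095/96
F(4) = -128*sqrt(2)/13 + 15625*sqrt(10)/832 + 2399409/2464
F(9/4) = -3125*2**(3/4)*5**(1/4)/84 - 64*2**(3/4)/19 - 38/105 + 625*2**(1/4)*5**(3/4)/152 + 512*2**(1/4)/21 + 1296*3**(1/4)/7
F(5/4) = -625*2**(3/4)*5**(1/4)/34 - 32*2**(3/4)/15 - 74/187 + 25*2**(1/4)*5**(3/4)/12 + 256*2**(1/4)/17 + 1296*3**(1/4)/17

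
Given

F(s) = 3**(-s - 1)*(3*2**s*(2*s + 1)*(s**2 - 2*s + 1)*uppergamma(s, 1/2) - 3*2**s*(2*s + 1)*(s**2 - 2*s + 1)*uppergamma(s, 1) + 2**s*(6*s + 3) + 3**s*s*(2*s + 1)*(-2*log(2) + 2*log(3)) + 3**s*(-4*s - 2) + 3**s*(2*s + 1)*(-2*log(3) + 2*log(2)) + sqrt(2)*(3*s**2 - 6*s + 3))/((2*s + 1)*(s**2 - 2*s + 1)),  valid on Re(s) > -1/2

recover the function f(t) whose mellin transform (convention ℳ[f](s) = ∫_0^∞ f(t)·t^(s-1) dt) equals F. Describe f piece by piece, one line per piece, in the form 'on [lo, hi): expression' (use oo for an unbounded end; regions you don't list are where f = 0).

on [0, 1/3): sqrt(6)*sqrt(t)/2
on [1/3, 2/3): exp(-3*t/2)
on [2/3, 1): 2*log(3*t/2)/(3*t)

peel off the common scale on t: sqrt(t) on [0, 1/2); exp(-t) on [1/2, 1); log(t)/t on [1, 3/2)
treat the 3 regions marked off by 1/3, 2/3 separately and sum
segment [0, 1/3) carries sqrt(6)*sqrt(t)/2; integrate it
for t in [1/3, 2/3): the term is ∫ exp(-3*t/2)·t^(s-1)
over [2/3, 1), the kernel integral of 2*log(3*t/2)/(3*t) enters the sum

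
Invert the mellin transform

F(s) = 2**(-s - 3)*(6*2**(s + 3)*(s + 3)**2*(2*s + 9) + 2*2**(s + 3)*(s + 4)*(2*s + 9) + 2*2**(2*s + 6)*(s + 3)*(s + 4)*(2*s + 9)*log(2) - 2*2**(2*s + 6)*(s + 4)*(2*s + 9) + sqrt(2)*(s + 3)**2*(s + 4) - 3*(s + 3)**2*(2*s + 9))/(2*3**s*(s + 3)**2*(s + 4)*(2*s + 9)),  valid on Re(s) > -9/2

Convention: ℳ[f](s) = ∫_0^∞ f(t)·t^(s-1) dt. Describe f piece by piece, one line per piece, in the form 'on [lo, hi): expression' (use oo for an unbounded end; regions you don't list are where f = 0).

remove the common scale on t first: t**(9/2) on [0, 1/2); 3*t**4 on [1/2, 1); t**3*log(t) on [1, 2)
back out the shared t-power: t**(5/2) on [0, 1/2); 3*t**2 on [1/2, 1); t*log(t) on [1, 2)
peel off the shared t-power: t**(3/2) on [0, 1/2); 3*t on [1/2, 1); log(t) on [1, 2)
decompose at 1/6, 1/3; ℳ[f](s) sums the 3 pieces' integrals
segment 0 to 1/6 holds 81*sqrt(3)*t**(9/2); add its integral
on [1/6, 1/3) integrate f = 243*t**4 against the kernel
segment [1/3, 2/3) carries 27*t**3*log(3*t); integrate it

on [0, 1/6): 81*sqrt(3)*t**(9/2)
on [1/6, 1/3): 243*t**4
on [1/3, 2/3): 27*t**3*log(3*t)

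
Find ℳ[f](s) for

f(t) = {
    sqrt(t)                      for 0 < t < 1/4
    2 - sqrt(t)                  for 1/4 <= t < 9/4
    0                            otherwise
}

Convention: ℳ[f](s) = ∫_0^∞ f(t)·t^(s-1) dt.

peel off the power substitution: t on [0, 1/2); 2 - t on [1/2, 3/2)
the 2 pieces separated at 1/4 each add one integral
on [0, 1/4) integrate f = sqrt(t) against the kernel
on [1/4, 9/4) integrate f = (2 - sqrt(t)) against the kernel

(9**s*s + 2*9**s - 2*s - 2)/(4**s*s*(2*s + 1))
  Re(s) > -1/2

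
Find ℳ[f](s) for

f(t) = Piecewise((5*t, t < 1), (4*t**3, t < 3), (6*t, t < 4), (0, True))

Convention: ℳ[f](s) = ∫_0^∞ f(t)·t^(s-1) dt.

linearity at 1, 3 turns ℳ[f](s) into 3 summed integrals
between 0 and 1 the integrand is 5*t·t^(s-1)
between 1 and 3 the integrand is 4*t**3·t^(s-1)
[3, 4) adds the kernel integral of 6*t

(24*2**(2*s)*(s + 3) + 108*3**s*(s + 1) - 18*3**s*(s + 3) + s + 11)/((s + 1)*(s + 3))
  Re(s) > -1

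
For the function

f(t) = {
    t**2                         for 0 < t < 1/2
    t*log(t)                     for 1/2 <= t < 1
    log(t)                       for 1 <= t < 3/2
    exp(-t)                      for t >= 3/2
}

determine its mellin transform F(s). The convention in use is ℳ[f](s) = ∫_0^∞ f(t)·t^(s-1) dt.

(4*2**s*s**2*(s + 2)*(s**2 + 2*s + 1)*uppergamma(s, 3/2) - 4*2**s*s**2*(s + 2) + 4*2**s*(s + 2)*(s**2 + 2*s + 1) + 3**s*s*(s + 2)*(-4*log(2) + 4*log(3))*(s**2 + 2*s + 1) - 4*3**s*(s + 2)*(s**2 + 2*s + 1) + s**3*(s + 2)*log(4) + s**2*(s + 2)*log(4) + 2*s**2*(s + 2) + s**2*(s**2 + 2*s + 1))/(4*2**s*s**2*(s + 2)*(s**2 + 2*s + 1))
  Re(s) > -2

split f at 1/2, 1, 3/2: ℳ[f](s) collects 4 kernel integrals
∫ t**2·t^(s-1) over [0, 1/2)
segment 1/2 to 1 holds t*log(t); add its integral
on [1, 3/2): add ∫ log(t)·t^(s-1) dt
the [3/2, ∞) slice contributes ∫ exp(-t)·t^(s-1) dt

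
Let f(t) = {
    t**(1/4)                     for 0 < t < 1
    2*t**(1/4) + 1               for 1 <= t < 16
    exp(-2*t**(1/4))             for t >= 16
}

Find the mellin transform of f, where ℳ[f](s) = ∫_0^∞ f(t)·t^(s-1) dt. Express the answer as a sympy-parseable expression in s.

back out the power substitution: sqrt(t) on [0, 1); 2*sqrt(t) + 1 on [1, 4); exp(-2*sqrt(t)) on [4, ∞)
strip the power substitution: t on [0, 1); 2*t + 1 on [1, 2); exp(-2*t) on [2, ∞)
linearity at 1, 16 turns ℳ[f](s) into 3 summed integrals
segment 0 to 1 holds t**(1/4); add its integral
between 1 and 16 the integrand is (2*t**(1/4) + 1)·t^(s-1)
segment [16, ∞) carries exp(-2*t**(1/4)); integrate it

(20*2**(12*s)*s - 8*2**(8*s)*s + 4*2**(4*s)*s*(4*s + 1)*uppergamma(4*s, 4) - 256**s + 4096**s)/(256**s*s*(4*s + 1))
  Re(s) > -1/4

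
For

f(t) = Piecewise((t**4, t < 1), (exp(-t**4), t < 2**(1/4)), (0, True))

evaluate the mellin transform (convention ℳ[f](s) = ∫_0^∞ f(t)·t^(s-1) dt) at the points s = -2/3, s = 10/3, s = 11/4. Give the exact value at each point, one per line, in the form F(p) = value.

remove the power substitution first: t**2 on [0, 1); exp(-t**2) on [1, sqrt(2))
back out the power substitution: t on [0, 1); exp(-t) on [1, 2)
decompose at 1; ℳ[f](s) sums the 2 pieces' integrals
piece [0, 1): integrate t**4 against the kernel
∫ over [1, 2**(1/4)) of exp(-t**4)·t^(s-1) joins the sum

F(-2/3) = -uppergamma(-1/6, 2)/4 + uppergamma(-1/6, 1)/4 + 3/10
F(10/3) = -uppergamma(5/6, 2)/4 + uppergamma(5/6, 1)/4 + 3/22
F(11/4) = -uppergamma(11/16, 2)/4 + uppergamma(11/16, 1)/4 + 4/27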